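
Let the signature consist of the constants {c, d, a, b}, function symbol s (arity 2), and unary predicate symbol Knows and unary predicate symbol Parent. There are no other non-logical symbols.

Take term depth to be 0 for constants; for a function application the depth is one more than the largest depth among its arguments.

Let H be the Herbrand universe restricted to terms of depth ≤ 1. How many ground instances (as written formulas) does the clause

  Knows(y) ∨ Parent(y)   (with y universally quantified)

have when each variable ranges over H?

20

Ground terms of depth ≤ 1:
  If N_k denotes the number of depth-≤k ground terms, the 4 constants give N_0 = 4, and each function symbol of arity r contributes N_{k-1}^r new terms at level k: N_k = 4 + N_{k-1}^2.
  N_0 = 4
  N_1 = 4 + 4^2 = 20
So there are 20 ground terms available for substitution.
The body mentions the single quantified variable y; since ground terms form a free algebra, no two substitutions collapse to the same formula.
Number of ground instances = 20.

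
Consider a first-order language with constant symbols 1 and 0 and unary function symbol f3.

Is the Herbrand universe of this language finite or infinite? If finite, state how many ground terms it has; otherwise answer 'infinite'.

The signature has at least one function symbol (f3, arity 1) and at least one constant (1).
Iterating f3 gives infinitely many distinct ground terms: 1, f3(1), f3(f3(1)), ...
So the Herbrand universe is infinite.

infinite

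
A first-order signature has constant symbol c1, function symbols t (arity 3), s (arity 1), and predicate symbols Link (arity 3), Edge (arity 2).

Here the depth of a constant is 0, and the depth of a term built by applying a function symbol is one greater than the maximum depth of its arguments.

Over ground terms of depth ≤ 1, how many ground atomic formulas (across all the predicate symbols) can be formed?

First count ground terms of depth ≤ 1.
Let N_k count ground terms of depth at most k. Each non-constant term of depth ≤ k is some function symbol applied to depth-≤(k−1) arguments, giving N_k = 1 + N_{k-1}^3 + N_{k-1}.
N_0 = 1
N_1 = 1 + 1^3 + 1 = 3
Explicitly: c1, t(c1, c1, c1), s(c1).
So |H| = 3.
For each predicate symbol, the number of ground atoms is |H| raised to its arity; summing:
  Link: 3^3 = 27;  Edge: 3^2 = 9
Total ground atoms: 27 + 9 = 36.

36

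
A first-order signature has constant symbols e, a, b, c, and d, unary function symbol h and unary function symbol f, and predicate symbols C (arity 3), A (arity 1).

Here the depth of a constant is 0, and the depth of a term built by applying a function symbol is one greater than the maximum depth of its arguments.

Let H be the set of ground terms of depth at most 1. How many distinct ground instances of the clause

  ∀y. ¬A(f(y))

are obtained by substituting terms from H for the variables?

Ground terms of depth ≤ 1:
  Count level by level. With function symbols h/1, f/1, the terms of depth ≤ k are the 5 constants together with each function applied to depth-≤(k−1) tuples, so N_k = 5 + N_{k-1} + N_{k-1}.
  N_0 = 5
  N_1 = 5 + 5 + 5 = 15
So there are 15 ground terms available for substitution.
The clause has 1 distinct variable (y), which appears in the body. In the free term algebra distinct substitutions yield syntactically distinct ground instances.
Number of ground instances = 15.

15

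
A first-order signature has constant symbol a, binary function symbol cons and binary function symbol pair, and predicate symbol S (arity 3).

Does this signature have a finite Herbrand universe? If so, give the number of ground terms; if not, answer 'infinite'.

The signature has at least one function symbol (cons, arity 2) and at least one constant (a).
Iterating cons gives infinitely many distinct ground terms: a, cons(a, a), cons(cons(a, a), cons(a, a)), ...
So the Herbrand universe is infinite.

infinite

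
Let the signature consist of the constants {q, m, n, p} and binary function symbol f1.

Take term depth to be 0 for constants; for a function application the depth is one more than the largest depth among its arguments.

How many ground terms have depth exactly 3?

If N_k denotes the number of depth-≤k ground terms, the 4 constants give N_0 = 4, and each function symbol of arity r contributes N_{k-1}^r new terms at level k: N_k = 4 + N_{k-1}^2.
N_0 = 4
N_1 = 4 + 4^2 = 20
N_2 = 4 + 20^2 = 404
N_3 = 4 + 404^2 = 163220
Terms of depth exactly 3: N_3 − N_2 = 163220 − 404 = 162816.

162816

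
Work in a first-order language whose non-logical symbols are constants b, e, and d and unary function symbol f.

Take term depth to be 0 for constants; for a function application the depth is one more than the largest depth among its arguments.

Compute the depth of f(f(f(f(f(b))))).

5

depth(f(b)) = 1 + depth(b) = 1 + 0 = 1
depth(f(f(b))) = 1 + depth(f(b)) = 1 + 1 = 2
depth(f(f(f(b)))) = 1 + depth(f(f(b))) = 1 + 2 = 3
depth(f(f(f(f(b))))) = 1 + depth(f(f(f(b)))) = 1 + 3 = 4
depth(f(f(f(f(f(b)))))) = 1 + depth(f(f(f(f(b))))) = 1 + 4 = 5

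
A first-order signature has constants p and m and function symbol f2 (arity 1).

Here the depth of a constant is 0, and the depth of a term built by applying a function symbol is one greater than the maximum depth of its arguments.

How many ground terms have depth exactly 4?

Let N_k = |{terms of depth ≤ k}|. Then N_0 = 2 and N_k = 2 + N_{k-1} for k ≥ 1 (one summand per function symbol, arity giving the exponent).
N_0 = 2
N_1 = 2 + 2 = 4
N_2 = 2 + 4 = 6
N_3 = 2 + 6 = 8
N_4 = 2 + 8 = 10
Terms of depth exactly 4: N_4 − N_3 = 10 − 8 = 2.

2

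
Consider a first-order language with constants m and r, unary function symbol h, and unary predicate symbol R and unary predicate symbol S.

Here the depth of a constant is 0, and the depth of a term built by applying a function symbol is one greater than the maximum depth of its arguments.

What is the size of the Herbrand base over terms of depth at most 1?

First count ground terms of depth ≤ 1.
Let N_k = |{terms of depth ≤ k}|. Then N_0 = 2 and N_k = 2 + N_{k-1} for k ≥ 1 (one summand per function symbol, arity giving the exponent).
N_0 = 2
N_1 = 2 + 2 = 4
Explicitly: m, r, h(m), h(r).
So |H| = 4.
Each predicate of arity r yields |H|^r ground atoms (one per choice of an r-tuple from H):
  R: 4;  S: 4
Total ground atoms: 4 + 4 = 8.

8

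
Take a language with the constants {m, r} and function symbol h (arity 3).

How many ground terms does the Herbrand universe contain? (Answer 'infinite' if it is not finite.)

infinite

The signature has at least one function symbol (h, arity 3) and at least one constant (m).
Iterating h gives infinitely many distinct ground terms: m, h(m, m, m), h(h(m, m, m), h(m, m, m), h(m, m, m)), ...
So the Herbrand universe is infinite.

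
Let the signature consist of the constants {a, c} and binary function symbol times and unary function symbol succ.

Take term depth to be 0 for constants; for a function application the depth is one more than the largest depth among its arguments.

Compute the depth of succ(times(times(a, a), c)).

3

depth(times(a, a)) = 1 + max(0, 0) = 1
depth(times(times(a, a), c)) = 1 + max(1, 0) = 2
depth(succ(times(times(a, a), c))) = 1 + depth(times(times(a, a), c)) = 1 + 2 = 3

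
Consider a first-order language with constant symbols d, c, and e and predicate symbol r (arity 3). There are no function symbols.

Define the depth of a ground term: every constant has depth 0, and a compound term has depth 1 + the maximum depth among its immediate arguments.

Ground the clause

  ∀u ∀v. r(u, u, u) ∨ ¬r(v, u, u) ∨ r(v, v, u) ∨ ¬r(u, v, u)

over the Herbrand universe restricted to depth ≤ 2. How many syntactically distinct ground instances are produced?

Ground terms of depth ≤ 2:
  With no function symbols every ground term is a constant, so there are exactly 3 ground terms at every depth bound.
  N_0 = 3
  N_1 = 3
  N_2 = 3
  Explicitly: d, c, e.
So there are 3 ground terms available for substitution.
Each of u, v ranges independently over the available ground terms, and distinct assignments produce distinct instances.
Number of ground instances = 3^2 = 9.

9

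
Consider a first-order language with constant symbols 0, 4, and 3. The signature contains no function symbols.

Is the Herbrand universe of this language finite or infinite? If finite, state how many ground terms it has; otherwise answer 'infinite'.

3

There are no function symbols, so every ground term is one of the 3 constants.
The Herbrand universe is {0, 4, 3}, which is finite with 3 elements.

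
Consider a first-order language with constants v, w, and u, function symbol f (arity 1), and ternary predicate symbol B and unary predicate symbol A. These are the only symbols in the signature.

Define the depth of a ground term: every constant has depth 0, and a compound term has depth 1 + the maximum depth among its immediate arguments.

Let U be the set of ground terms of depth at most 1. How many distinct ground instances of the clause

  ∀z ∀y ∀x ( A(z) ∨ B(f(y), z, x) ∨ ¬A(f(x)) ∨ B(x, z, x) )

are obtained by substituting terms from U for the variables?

Ground terms of depth ≤ 1:
  Count level by level. With function symbols f/1, the terms of depth ≤ k are the 3 constants together with each function applied to depth-≤(k−1) tuples, so N_k = 3 + N_{k-1}.
  N_0 = 3
  N_1 = 3 + 3 = 6
  Explicitly: v, w, u, f(v), f(w), f(u).
So there are 6 ground terms available for substitution.
Each of z, y, x ranges independently over the available ground terms, and distinct assignments produce distinct instances.
Number of ground instances = 6^3 = 216.

216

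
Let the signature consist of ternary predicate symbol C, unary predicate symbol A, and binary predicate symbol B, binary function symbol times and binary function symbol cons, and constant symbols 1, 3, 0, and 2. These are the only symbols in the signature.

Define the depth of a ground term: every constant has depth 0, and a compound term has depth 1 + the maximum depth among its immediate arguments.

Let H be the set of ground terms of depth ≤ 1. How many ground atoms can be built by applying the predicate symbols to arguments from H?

First count ground terms of depth ≤ 1.
If N_k denotes the number of depth-≤k ground terms, the 4 constants give N_0 = 4, and each function symbol of arity r contributes N_{k-1}^r new terms at level k: N_k = 4 + N_{k-1}^2 + N_{k-1}^2.
N_0 = 4
N_1 = 4 + 4^2 + 4^2 = 36
So |H| = 36.
Ground atoms are formed by filling each argument slot of a predicate with a term from H, so an r-ary predicate gives |H|^r atoms:
  C: 36^3 = 46656;  A: 36;  B: 36^2 = 1296
Total ground atoms: 46656 + 36 + 1296 = 47988.

47988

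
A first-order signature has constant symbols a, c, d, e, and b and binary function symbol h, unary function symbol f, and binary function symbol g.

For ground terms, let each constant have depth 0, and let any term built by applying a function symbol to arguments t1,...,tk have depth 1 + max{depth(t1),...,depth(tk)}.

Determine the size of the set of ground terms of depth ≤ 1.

Let N_k = |{terms of depth ≤ k}|. Then N_0 = 5 and N_k = 5 + N_{k-1}^2 + N_{k-1} + N_{k-1}^2 for k ≥ 1 (one summand per function symbol, arity giving the exponent).
N_0 = 5
N_1 = 5 + 5^2 + 5 + 5^2 = 60

60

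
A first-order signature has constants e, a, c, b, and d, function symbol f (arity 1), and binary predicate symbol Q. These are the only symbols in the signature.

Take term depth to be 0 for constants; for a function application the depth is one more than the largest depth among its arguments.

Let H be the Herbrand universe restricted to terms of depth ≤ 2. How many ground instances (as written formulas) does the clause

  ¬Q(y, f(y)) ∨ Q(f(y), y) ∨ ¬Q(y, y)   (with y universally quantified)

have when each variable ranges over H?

Ground terms of depth ≤ 2:
  If N_k denotes the number of depth-≤k ground terms, the 5 constants give N_0 = 5, and each function symbol of arity r contributes N_{k-1}^r new terms at level k: N_k = 5 + N_{k-1}.
  N_0 = 5
  N_1 = 5 + 5 = 10
  N_2 = 5 + 10 = 15
So there are 15 ground terms available for substitution.
The clause has 1 distinct variable (y), which appears in the body. In the free term algebra distinct substitutions yield syntactically distinct ground instances.
Number of ground instances = 15.

15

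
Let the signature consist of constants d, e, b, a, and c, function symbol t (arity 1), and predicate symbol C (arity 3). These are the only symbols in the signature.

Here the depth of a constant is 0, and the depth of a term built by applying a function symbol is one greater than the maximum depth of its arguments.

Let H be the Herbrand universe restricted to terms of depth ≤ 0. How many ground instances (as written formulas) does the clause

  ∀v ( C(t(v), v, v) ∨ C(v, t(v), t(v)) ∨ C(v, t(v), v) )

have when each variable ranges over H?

Ground terms of depth ≤ 0:
  If N_k denotes the number of depth-≤k ground terms, the 5 constants give N_0 = 5, and each function symbol of arity r contributes N_{k-1}^r new terms at level k: N_k = 5 + N_{k-1}.
  N_0 = 5
  Explicitly: d, e, b, a, c.
So there are 5 ground terms available for substitution.
The variable v ranges independently over the available ground terms, and distinct assignments produce distinct instances.
Number of ground instances = 5.

5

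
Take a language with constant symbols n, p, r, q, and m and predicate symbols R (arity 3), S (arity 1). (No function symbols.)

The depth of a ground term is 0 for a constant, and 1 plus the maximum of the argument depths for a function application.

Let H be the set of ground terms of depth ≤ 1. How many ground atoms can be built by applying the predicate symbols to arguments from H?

First count ground terms of depth ≤ 1.
With no function symbols every ground term is a constant, so there are exactly 5 ground terms at every depth bound.
N_0 = 5
N_1 = 5
Explicitly: n, p, r, q, m.
So |H| = 5.
For each predicate symbol, the number of ground atoms is |H| raised to its arity; summing:
  R: 5^3 = 125;  S: 5
Total ground atoms: 125 + 5 = 130.

130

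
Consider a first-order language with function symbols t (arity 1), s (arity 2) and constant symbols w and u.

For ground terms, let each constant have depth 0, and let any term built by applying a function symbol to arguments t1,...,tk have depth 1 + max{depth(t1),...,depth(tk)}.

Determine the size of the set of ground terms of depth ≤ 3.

Let N_k = |{terms of depth ≤ k}|. Then N_0 = 2 and N_k = 2 + N_{k-1} + N_{k-1}^2 for k ≥ 1 (one summand per function symbol, arity giving the exponent).
N_0 = 2
N_1 = 2 + 2 + 2^2 = 8
N_2 = 2 + 8 + 8^2 = 74
N_3 = 2 + 74 + 74^2 = 5552

5552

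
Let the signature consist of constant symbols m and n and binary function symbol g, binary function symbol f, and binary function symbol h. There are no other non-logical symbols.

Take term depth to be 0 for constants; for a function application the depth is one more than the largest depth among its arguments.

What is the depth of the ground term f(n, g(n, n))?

depth(g(n, n)) = 1 + max(0, 0) = 1
depth(f(n, g(n, n))) = 1 + max(0, 1) = 2

2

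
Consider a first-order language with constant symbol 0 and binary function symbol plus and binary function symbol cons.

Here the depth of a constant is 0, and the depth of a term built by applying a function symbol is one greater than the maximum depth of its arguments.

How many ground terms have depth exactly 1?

If N_k denotes the number of depth-≤k ground terms, the 1 constant gives N_0 = 1, and each function symbol of arity r contributes N_{k-1}^r new terms at level k: N_k = 1 + N_{k-1}^2 + N_{k-1}^2.
N_0 = 1
N_1 = 1 + 1^2 + 1^2 = 3
Terms of depth exactly 1: N_1 − N_0 = 3 − 1 = 2.

2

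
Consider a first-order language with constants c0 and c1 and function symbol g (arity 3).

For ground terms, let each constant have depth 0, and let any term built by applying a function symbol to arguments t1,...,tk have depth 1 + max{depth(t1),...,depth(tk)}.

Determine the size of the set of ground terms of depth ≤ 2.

1002

Write N_k for the number of ground terms of depth ≤ k. A term of depth ≤ k is either a constant or a function symbol applied to arguments of depth ≤ k−1, so N_k = 2 + N_{k-1}^3.
N_0 = 2
N_1 = 2 + 2^3 = 10
N_2 = 2 + 10^3 = 1002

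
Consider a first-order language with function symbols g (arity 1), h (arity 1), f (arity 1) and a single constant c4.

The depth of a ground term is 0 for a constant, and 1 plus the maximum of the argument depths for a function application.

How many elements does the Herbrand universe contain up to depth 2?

13

Count level by level. With function symbols g/1, h/1, f/1, the terms of depth ≤ k are the 1 constant together with each function applied to depth-≤(k−1) tuples, so N_k = 1 + N_{k-1} + N_{k-1} + N_{k-1}.
N_0 = 1
N_1 = 1 + 1 + 1 + 1 = 4
N_2 = 1 + 4 + 4 + 4 = 13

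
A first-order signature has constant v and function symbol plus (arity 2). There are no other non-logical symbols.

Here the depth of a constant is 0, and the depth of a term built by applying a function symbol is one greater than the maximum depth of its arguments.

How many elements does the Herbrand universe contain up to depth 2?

5

Write N_k for the number of ground terms of depth ≤ k. A term of depth ≤ k is either a constant or a function symbol applied to arguments of depth ≤ k−1, so N_k = 1 + N_{k-1}^2.
N_0 = 1
N_1 = 1 + 1^2 = 2
N_2 = 1 + 2^2 = 5
Explicitly: v, plus(v, v), plus(v, plus(v, v)), plus(plus(v, v), v), plus(plus(v, v), plus(v, v)).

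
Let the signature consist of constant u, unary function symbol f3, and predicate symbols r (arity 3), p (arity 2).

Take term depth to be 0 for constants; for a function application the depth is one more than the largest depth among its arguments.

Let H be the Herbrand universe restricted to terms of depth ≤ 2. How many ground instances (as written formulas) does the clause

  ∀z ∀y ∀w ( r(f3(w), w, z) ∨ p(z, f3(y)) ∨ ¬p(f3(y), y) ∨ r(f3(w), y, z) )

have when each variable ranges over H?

27

Ground terms of depth ≤ 2:
  If N_k denotes the number of depth-≤k ground terms, the 1 constant gives N_0 = 1, and each function symbol of arity r contributes N_{k-1}^r new terms at level k: N_k = 1 + N_{k-1}.
  N_0 = 1
  N_1 = 1 + 1 = 2
  N_2 = 1 + 2 = 3
So there are 3 ground terms available for substitution.
The body mentions every one of the 3 quantified variables; since ground terms form a free algebra, no two substitutions collapse to the same formula.
Number of ground instances = 3^3 = 27.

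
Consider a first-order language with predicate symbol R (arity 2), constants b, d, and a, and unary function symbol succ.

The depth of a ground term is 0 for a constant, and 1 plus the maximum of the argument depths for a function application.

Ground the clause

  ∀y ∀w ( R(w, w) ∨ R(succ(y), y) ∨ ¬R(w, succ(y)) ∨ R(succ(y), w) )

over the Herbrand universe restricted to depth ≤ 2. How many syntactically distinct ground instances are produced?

Ground terms of depth ≤ 2:
  Let N_k count ground terms of depth at most k. Each non-constant term of depth ≤ k is some function symbol applied to depth-≤(k−1) arguments, giving N_k = 3 + N_{k-1}.
  N_0 = 3
  N_1 = 3 + 3 = 6
  N_2 = 3 + 6 = 9
  Explicitly: b, d, a, succ(b), succ(d), succ(a), succ(succ(b)), succ(succ(d)), succ(succ(a)).
So there are 9 ground terms available for substitution.
There are 2 variables to instantiate (y, w), each occurring in at least one literal, so different choices give different ground instances.
Number of ground instances = 9^2 = 81.

81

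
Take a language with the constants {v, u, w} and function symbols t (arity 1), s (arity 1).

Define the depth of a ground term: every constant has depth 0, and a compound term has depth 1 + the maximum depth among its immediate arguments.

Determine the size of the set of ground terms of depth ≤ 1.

Count level by level. With function symbols t/1, s/1, the terms of depth ≤ k are the 3 constants together with each function applied to depth-≤(k−1) tuples, so N_k = 3 + N_{k-1} + N_{k-1}.
N_0 = 3
N_1 = 3 + 3 + 3 = 9
Explicitly: v, u, w, t(v), t(u), t(w), s(v), s(u), s(w).

9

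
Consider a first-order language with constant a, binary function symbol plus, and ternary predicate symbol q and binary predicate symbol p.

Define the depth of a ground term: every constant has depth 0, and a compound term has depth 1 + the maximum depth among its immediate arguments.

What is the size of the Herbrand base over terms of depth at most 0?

First count ground terms of depth ≤ 0.
If N_k denotes the number of depth-≤k ground terms, the 1 constant gives N_0 = 1, and each function symbol of arity r contributes N_{k-1}^r new terms at level k: N_k = 1 + N_{k-1}^2.
N_0 = 1
Explicitly: a.
So |H| = 1.
Ground atoms are formed by filling each argument slot of a predicate with a term from H, so an r-ary predicate gives |H|^r atoms:
  q: 1^3 = 1;  p: 1^2 = 1
Total ground atoms: 1 + 1 = 2.

2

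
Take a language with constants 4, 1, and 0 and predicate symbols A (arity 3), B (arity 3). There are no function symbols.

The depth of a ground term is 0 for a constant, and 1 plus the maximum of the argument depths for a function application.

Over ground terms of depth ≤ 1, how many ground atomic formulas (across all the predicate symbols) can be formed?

First count ground terms of depth ≤ 1.
With no function symbols every ground term is a constant, so there are exactly 3 ground terms at every depth bound.
N_0 = 3
N_1 = 3
Explicitly: 4, 1, 0.
So |H| = 3.
For each predicate symbol, the number of ground atoms is |H| raised to its arity; summing:
  A: 3^3 = 27;  B: 3^3 = 27
Total ground atoms: 27 + 27 = 54.

54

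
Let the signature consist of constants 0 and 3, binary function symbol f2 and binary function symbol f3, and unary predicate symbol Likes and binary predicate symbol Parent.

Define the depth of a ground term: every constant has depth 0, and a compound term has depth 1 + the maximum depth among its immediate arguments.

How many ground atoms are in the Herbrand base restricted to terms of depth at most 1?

110

First count ground terms of depth ≤ 1.
Count level by level. With function symbols f2/2, f3/2, the terms of depth ≤ k are the 2 constants together with each function applied to depth-≤(k−1) tuples, so N_k = 2 + N_{k-1}^2 + N_{k-1}^2.
N_0 = 2
N_1 = 2 + 2^2 + 2^2 = 10
Explicitly: 0, 3, f2(0, 0), f2(0, 3), f2(3, 0), f2(3, 3), f3(0, 0), f3(0, 3), f3(3, 0), f3(3, 3).
So |H| = 10.
For each predicate symbol, the number of ground atoms is |H| raised to its arity; summing:
  Likes: 10;  Parent: 10^2 = 100
Total ground atoms: 10 + 100 = 110.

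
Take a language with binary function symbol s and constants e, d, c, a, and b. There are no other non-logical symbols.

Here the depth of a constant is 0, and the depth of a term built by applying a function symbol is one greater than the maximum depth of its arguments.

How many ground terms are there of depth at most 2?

Let N_k = |{terms of depth ≤ k}|. Then N_0 = 5 and N_k = 5 + N_{k-1}^2 for k ≥ 1 (one summand per function symbol, arity giving the exponent).
N_0 = 5
N_1 = 5 + 5^2 = 30
N_2 = 5 + 30^2 = 905

905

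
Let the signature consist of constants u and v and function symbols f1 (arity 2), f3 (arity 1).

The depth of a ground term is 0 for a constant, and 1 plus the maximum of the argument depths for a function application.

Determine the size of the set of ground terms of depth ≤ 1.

8

Count level by level. With function symbols f1/2, f3/1, the terms of depth ≤ k are the 2 constants together with each function applied to depth-≤(k−1) tuples, so N_k = 2 + N_{k-1}^2 + N_{k-1}.
N_0 = 2
N_1 = 2 + 2^2 + 2 = 8
Explicitly: u, v, f1(u, u), f1(u, v), f1(v, u), f1(v, v), f3(u), f3(v).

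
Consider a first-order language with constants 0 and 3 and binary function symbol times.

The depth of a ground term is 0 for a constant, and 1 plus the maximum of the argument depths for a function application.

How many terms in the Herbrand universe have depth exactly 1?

4

Let N_k = |{terms of depth ≤ k}|. Then N_0 = 2 and N_k = 2 + N_{k-1}^2 for k ≥ 1 (one summand per function symbol, arity giving the exponent).
N_0 = 2
N_1 = 2 + 2^2 = 6
Terms of depth exactly 1: N_1 − N_0 = 6 − 2 = 4.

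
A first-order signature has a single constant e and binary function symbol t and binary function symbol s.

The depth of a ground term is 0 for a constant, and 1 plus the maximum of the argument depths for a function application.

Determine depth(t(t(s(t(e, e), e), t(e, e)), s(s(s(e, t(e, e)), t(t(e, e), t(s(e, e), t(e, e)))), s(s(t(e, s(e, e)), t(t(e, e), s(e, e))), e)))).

depth(t(e, e)) = 1 + max(0, 0) = 1
depth(s(t(e, e), e)) = 1 + max(1, 0) = 2
depth(t(s(t(e, e), e), t(e, e))) = 1 + max(2, 1) = 3
depth(s(e, t(e, e))) = 1 + max(0, 1) = 2
depth(s(e, e)) = 1 + max(0, 0) = 1
depth(t(s(e, e), t(e, e))) = 1 + max(1, 1) = 2
depth(t(t(e, e), t(s(e, e), t(e, e)))) = 1 + max(1, 2) = 3
depth(s(s(e, t(e, e)), t(t(e, e), t(s(e, e), t(e, e))))) = 1 + max(2, 3) = 4
depth(t(e, s(e, e))) = 1 + max(0, 1) = 2
depth(t(t(e, e), s(e, e))) = 1 + max(1, 1) = 2
depth(s(t(e, s(e, e)), t(t(e, e), s(e, e)))) = 1 + max(2, 2) = 3
depth(s(s(t(e, s(e, e)), t(t(e, e), s(e, e))), e)) = 1 + max(3, 0) = 4
depth(s(s(s(e, t(e, e)), t(t(e, e), t(s(e, e), t(e, e)))), s(s(t(e, s(e, e)), t(t(e, e), s(e, e))), e))) = 1 + max(4, 4) = 5
depth(t(t(s(t(e, e), e), t(e, e)), s(s(s(e, t(e, e)), t(t(e, e), t(s(e, e), t(e, e)))), s(s(t(e, s(e, e)), t(t(e, e), s(e, e))), e)))) = 1 + max(3, 5) = 6

6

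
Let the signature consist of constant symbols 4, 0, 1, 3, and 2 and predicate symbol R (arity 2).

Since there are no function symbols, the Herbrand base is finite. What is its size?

25

With no function symbols, the Herbrand universe is just the 5 constants.
Ground atoms per predicate: R: 5^2 = 25.
Herbrand base size = 25 = 25.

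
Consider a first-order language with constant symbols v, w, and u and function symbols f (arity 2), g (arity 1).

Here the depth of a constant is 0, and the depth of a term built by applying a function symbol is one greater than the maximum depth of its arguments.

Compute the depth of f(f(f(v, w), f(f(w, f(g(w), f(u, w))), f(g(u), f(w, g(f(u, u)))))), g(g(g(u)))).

7

depth(f(v, w)) = 1 + max(0, 0) = 1
depth(g(w)) = 1 + depth(w) = 1 + 0 = 1
depth(f(u, w)) = 1 + max(0, 0) = 1
depth(f(g(w), f(u, w))) = 1 + max(1, 1) = 2
depth(f(w, f(g(w), f(u, w)))) = 1 + max(0, 2) = 3
depth(g(u)) = 1 + depth(u) = 1 + 0 = 1
depth(f(u, u)) = 1 + max(0, 0) = 1
depth(g(f(u, u))) = 1 + depth(f(u, u)) = 1 + 1 = 2
depth(f(w, g(f(u, u)))) = 1 + max(0, 2) = 3
depth(f(g(u), f(w, g(f(u, u))))) = 1 + max(1, 3) = 4
depth(f(f(w, f(g(w), f(u, w))), f(g(u), f(w, g(f(u, u)))))) = 1 + max(3, 4) = 5
depth(f(f(v, w), f(f(w, f(g(w), f(u, w))), f(g(u), f(w, g(f(u, u))))))) = 1 + max(1, 5) = 6
depth(g(g(u))) = 1 + depth(g(u)) = 1 + 1 = 2
depth(g(g(g(u)))) = 1 + depth(g(g(u))) = 1 + 2 = 3
depth(f(f(f(v, w), f(f(w, f(g(w), f(u, w))), f(g(u), f(w, g(f(u, u)))))), g(g(g(u))))) = 1 + max(6, 3) = 7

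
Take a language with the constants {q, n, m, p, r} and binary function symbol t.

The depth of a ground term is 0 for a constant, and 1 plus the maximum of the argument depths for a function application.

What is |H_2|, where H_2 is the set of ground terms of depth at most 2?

905

Count level by level. With function symbols t/2, the terms of depth ≤ k are the 5 constants together with each function applied to depth-≤(k−1) tuples, so N_k = 5 + N_{k-1}^2.
N_0 = 5
N_1 = 5 + 5^2 = 30
N_2 = 5 + 30^2 = 905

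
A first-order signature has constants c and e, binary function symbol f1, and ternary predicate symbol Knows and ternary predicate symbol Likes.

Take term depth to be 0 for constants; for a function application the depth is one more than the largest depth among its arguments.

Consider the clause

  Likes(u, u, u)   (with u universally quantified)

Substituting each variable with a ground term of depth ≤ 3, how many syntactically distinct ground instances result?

1446

Ground terms of depth ≤ 3:
  Let N_k = |{terms of depth ≤ k}|. Then N_0 = 2 and N_k = 2 + N_{k-1}^2 for k ≥ 1 (one summand per function symbol, arity giving the exponent).
  N_0 = 2
  N_1 = 2 + 2^2 = 6
  N_2 = 2 + 6^2 = 38
  N_3 = 2 + 38^2 = 1446
So there are 1446 ground terms available for substitution.
There is 1 variable to instantiate (u),  occurring in at least one literal, so different choices give different ground instances.
Number of ground instances = 1446.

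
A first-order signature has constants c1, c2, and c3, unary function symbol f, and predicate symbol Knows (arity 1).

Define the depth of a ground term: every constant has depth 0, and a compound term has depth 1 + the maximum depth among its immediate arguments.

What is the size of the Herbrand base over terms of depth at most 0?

First count ground terms of depth ≤ 0.
If N_k denotes the number of depth-≤k ground terms, the 3 constants give N_0 = 3, and each function symbol of arity r contributes N_{k-1}^r new terms at level k: N_k = 3 + N_{k-1}.
N_0 = 3
Explicitly: c1, c2, c3.
So |H| = 3.
A ground atom is a predicate applied to a tuple of terms from H, so the count is the sum over predicates of |H|^arity:
  Knows: 3
Total ground atoms: 3.

3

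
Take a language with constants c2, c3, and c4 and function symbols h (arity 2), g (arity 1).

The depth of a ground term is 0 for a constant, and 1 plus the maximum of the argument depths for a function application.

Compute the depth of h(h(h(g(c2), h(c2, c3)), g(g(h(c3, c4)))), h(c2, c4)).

5

depth(g(c2)) = 1 + depth(c2) = 1 + 0 = 1
depth(h(c2, c3)) = 1 + max(0, 0) = 1
depth(h(g(c2), h(c2, c3))) = 1 + max(1, 1) = 2
depth(h(c3, c4)) = 1 + max(0, 0) = 1
depth(g(h(c3, c4))) = 1 + depth(h(c3, c4)) = 1 + 1 = 2
depth(g(g(h(c3, c4)))) = 1 + depth(g(h(c3, c4))) = 1 + 2 = 3
depth(h(h(g(c2), h(c2, c3)), g(g(h(c3, c4))))) = 1 + max(2, 3) = 4
depth(h(c2, c4)) = 1 + max(0, 0) = 1
depth(h(h(h(g(c2), h(c2, c3)), g(g(h(c3, c4)))), h(c2, c4))) = 1 + max(4, 1) = 5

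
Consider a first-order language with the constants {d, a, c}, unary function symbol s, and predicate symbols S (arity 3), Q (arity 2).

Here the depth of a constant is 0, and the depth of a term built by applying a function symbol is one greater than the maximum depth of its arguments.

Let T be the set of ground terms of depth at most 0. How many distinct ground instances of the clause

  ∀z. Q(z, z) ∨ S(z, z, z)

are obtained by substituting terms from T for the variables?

Ground terms of depth ≤ 0:
  Let N_k = |{terms of depth ≤ k}|. Then N_0 = 3 and N_k = 3 + N_{k-1} for k ≥ 1 (one summand per function symbol, arity giving the exponent).
  N_0 = 3
  Explicitly: d, a, c.
So there are 3 ground terms available for substitution.
The clause has 1 distinct variable (z), which appears in the body. In the free term algebra distinct substitutions yield syntactically distinct ground instances.
Number of ground instances = 3.

3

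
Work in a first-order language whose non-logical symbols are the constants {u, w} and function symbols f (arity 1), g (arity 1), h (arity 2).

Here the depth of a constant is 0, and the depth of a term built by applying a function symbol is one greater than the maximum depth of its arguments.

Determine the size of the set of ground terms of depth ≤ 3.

Count level by level. With function symbols f/1, g/1, h/2, the terms of depth ≤ k are the 2 constants together with each function applied to depth-≤(k−1) tuples, so N_k = 2 + N_{k-1} + N_{k-1} + N_{k-1}^2.
N_0 = 2
N_1 = 2 + 2 + 2 + 2^2 = 10
N_2 = 2 + 10 + 10 + 10^2 = 122
N_3 = 2 + 122 + 122 + 122^2 = 15130

15130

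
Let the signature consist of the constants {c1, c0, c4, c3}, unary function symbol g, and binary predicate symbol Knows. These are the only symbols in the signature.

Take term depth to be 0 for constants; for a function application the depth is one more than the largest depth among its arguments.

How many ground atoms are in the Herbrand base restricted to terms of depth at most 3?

256

First count ground terms of depth ≤ 3.
Let N_k count ground terms of depth at most k. Each non-constant term of depth ≤ k is some function symbol applied to depth-≤(k−1) arguments, giving N_k = 4 + N_{k-1}.
N_0 = 4
N_1 = 4 + 4 = 8
N_2 = 4 + 8 = 12
N_3 = 4 + 12 = 16
So |H| = 16.
Ground atoms are formed by filling each argument slot of a predicate with a term from H, so an r-ary predicate gives |H|^r atoms:
  Knows: 16^2 = 256
Total ground atoms: 256.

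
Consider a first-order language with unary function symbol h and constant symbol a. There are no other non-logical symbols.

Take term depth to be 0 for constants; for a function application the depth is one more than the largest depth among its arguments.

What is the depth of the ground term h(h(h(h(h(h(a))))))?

6

depth(h(a)) = 1 + depth(a) = 1 + 0 = 1
depth(h(h(a))) = 1 + depth(h(a)) = 1 + 1 = 2
depth(h(h(h(a)))) = 1 + depth(h(h(a))) = 1 + 2 = 3
depth(h(h(h(h(a))))) = 1 + depth(h(h(h(a)))) = 1 + 3 = 4
depth(h(h(h(h(h(a)))))) = 1 + depth(h(h(h(h(a))))) = 1 + 4 = 5
depth(h(h(h(h(h(h(a))))))) = 1 + depth(h(h(h(h(h(a)))))) = 1 + 5 = 6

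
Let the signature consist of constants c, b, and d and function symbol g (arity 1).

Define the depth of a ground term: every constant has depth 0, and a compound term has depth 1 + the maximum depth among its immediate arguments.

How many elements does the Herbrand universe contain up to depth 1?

6

If N_k denotes the number of depth-≤k ground terms, the 3 constants give N_0 = 3, and each function symbol of arity r contributes N_{k-1}^r new terms at level k: N_k = 3 + N_{k-1}.
N_0 = 3
N_1 = 3 + 3 = 6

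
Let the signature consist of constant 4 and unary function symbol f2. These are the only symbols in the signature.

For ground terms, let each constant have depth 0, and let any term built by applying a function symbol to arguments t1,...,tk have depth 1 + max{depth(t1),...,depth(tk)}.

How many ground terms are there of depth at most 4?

5

Let N_k = |{terms of depth ≤ k}|. Then N_0 = 1 and N_k = 1 + N_{k-1} for k ≥ 1 (one summand per function symbol, arity giving the exponent).
N_0 = 1
N_1 = 1 + 1 = 2
N_2 = 1 + 2 = 3
N_3 = 1 + 3 = 4
N_4 = 1 + 4 = 5
Explicitly: 4, f2(4), f2(f2(4)), f2(f2(f2(4))), f2(f2(f2(f2(4)))).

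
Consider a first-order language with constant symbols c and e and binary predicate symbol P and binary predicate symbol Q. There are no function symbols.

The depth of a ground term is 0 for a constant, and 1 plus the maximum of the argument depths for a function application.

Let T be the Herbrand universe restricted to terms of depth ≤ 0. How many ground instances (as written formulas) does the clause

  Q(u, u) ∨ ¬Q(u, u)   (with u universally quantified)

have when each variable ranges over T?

2

Ground terms of depth ≤ 0:
  With no function symbols every ground term is a constant, so there are exactly 2 ground terms at every depth bound.
  N_0 = 2
  Explicitly: c, e.
So there are 2 ground terms available for substitution.
The body mentions the single quantified variable u; since ground terms form a free algebra, no two substitutions collapse to the same formula.
Number of ground instances = 2.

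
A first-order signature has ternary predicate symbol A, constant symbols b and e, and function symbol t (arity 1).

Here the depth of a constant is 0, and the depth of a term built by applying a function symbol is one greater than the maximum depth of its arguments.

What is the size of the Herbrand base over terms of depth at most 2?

216

First count ground terms of depth ≤ 2.
Count level by level. With function symbols t/1, the terms of depth ≤ k are the 2 constants together with each function applied to depth-≤(k−1) tuples, so N_k = 2 + N_{k-1}.
N_0 = 2
N_1 = 2 + 2 = 4
N_2 = 2 + 4 = 6
So |H| = 6.
Each predicate of arity r yields |H|^r ground atoms (one per choice of an r-tuple from H):
  A: 6^3 = 216
Total ground atoms: 216.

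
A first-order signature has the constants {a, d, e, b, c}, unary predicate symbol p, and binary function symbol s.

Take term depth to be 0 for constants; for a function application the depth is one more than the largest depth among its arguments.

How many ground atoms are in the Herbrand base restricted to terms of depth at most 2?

First count ground terms of depth ≤ 2.
Write N_k for the number of ground terms of depth ≤ k. A term of depth ≤ k is either a constant or a function symbol applied to arguments of depth ≤ k−1, so N_k = 5 + N_{k-1}^2.
N_0 = 5
N_1 = 5 + 5^2 = 30
N_2 = 5 + 30^2 = 905
So |H| = 905.
A ground atom is a predicate applied to a tuple of terms from H, so the count is the sum over predicates of |H|^arity:
  p: 905
Total ground atoms: 905.

905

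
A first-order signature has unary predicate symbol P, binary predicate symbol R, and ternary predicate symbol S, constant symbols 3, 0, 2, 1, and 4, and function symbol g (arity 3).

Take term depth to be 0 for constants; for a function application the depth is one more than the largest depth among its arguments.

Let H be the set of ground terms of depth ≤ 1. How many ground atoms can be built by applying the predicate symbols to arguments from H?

First count ground terms of depth ≤ 1.
Let N_k = |{terms of depth ≤ k}|. Then N_0 = 5 and N_k = 5 + N_{k-1}^3 for k ≥ 1 (one summand per function symbol, arity giving the exponent).
N_0 = 5
N_1 = 5 + 5^3 = 130
So |H| = 130.
Each predicate of arity r yields |H|^r ground atoms (one per choice of an r-tuple from H):
  P: 130;  R: 130^2 = 16900;  S: 130^3 = 2197000
Total ground atoms: 130 + 16900 + 2197000 = 2214030.

2214030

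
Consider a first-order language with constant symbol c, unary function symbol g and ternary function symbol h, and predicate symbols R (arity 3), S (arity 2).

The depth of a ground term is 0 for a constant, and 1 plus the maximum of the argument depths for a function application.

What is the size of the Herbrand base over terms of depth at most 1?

36

First count ground terms of depth ≤ 1.
Write N_k for the number of ground terms of depth ≤ k. A term of depth ≤ k is either a constant or a function symbol applied to arguments of depth ≤ k−1, so N_k = 1 + N_{k-1} + N_{k-1}^3.
N_0 = 1
N_1 = 1 + 1 + 1^3 = 3
Explicitly: c, g(c), h(c, c, c).
So |H| = 3.
For each predicate symbol, the number of ground atoms is |H| raised to its arity; summing:
  R: 3^3 = 27;  S: 3^2 = 9
Total ground atoms: 27 + 9 = 36.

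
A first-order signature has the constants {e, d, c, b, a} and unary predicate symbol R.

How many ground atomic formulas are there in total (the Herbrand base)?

With no function symbols, the Herbrand universe is just the 5 constants.
Ground atoms per predicate: R: 5.
Herbrand base size = 5 = 5.

5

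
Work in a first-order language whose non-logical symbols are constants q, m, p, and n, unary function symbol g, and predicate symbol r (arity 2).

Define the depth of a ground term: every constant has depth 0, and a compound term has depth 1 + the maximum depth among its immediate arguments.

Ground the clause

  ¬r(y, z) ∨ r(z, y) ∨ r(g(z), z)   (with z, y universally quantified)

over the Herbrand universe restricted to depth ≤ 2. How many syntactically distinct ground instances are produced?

144

Ground terms of depth ≤ 2:
  Let N_k = |{terms of depth ≤ k}|. Then N_0 = 4 and N_k = 4 + N_{k-1} for k ≥ 1 (one summand per function symbol, arity giving the exponent).
  N_0 = 4
  N_1 = 4 + 4 = 8
  N_2 = 4 + 8 = 12
So there are 12 ground terms available for substitution.
The clause has 2 distinct variables (z, y), each appearing in the body. In the free term algebra distinct substitutions yield syntactically distinct ground instances.
Number of ground instances = 12^2 = 144.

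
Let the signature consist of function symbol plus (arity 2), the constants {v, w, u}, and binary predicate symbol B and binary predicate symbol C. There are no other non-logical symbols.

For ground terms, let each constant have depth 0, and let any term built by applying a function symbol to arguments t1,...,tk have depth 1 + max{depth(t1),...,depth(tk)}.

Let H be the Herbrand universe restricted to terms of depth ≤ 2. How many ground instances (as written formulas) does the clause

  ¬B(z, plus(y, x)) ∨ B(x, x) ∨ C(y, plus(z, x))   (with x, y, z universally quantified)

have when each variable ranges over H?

Ground terms of depth ≤ 2:
  Let N_k count ground terms of depth at most k. Each non-constant term of depth ≤ k is some function symbol applied to depth-≤(k−1) arguments, giving N_k = 3 + N_{k-1}^2.
  N_0 = 3
  N_1 = 3 + 3^2 = 12
  N_2 = 3 + 12^2 = 147
So there are 147 ground terms available for substitution.
The clause has 3 distinct variables (x, y, z), each appearing in the body. In the free term algebra distinct substitutions yield syntactically distinct ground instances.
Number of ground instances = 147^3 = 3176523.

3176523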